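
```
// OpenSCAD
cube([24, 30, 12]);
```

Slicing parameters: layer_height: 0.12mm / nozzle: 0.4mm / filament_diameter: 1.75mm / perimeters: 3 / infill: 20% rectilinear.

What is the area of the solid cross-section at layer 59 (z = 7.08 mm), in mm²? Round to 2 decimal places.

720.00 mm²

At z = 7.08 mm: the cube is present — its section is the full 24×30 rectangle (area 720.00 mm²). Overall, the cross-section is a single solid region. Net area = 720.00 mm².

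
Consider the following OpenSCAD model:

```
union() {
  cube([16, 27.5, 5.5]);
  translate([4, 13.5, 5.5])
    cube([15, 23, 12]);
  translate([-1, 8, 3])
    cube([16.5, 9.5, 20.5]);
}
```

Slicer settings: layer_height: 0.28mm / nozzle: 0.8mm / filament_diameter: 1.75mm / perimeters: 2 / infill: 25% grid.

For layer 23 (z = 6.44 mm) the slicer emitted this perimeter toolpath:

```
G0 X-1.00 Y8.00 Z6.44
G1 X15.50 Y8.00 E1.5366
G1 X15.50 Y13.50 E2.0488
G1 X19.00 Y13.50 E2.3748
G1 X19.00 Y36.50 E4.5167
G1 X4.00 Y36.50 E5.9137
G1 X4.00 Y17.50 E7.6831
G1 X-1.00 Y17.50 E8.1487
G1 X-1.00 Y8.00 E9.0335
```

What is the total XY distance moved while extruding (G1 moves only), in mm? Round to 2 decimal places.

97.00 mm

Sum the Euclidean lengths of each G1 segment: total = 97.00 mm.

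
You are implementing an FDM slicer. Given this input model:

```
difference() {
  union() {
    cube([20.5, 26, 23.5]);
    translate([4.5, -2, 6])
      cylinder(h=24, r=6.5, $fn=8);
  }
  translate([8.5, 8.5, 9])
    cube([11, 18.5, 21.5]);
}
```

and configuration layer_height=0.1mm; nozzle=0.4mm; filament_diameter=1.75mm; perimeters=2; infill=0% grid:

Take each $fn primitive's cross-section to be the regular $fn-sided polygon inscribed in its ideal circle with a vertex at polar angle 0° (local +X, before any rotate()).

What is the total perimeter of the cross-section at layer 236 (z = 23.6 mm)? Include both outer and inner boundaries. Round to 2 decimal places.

At z = 23.6 mm: the cube does not reach this height (z outside [0, 23.5]); the r=6.5 cylinder at (4.5, -2) contributes a regular 8-gon of circumradius 6.5 (perimeter = 2·8·6.500·sin(180°/8) = 39.80 mm); Merging all regions: only the r=6.5 cylinder at (4.5, -2) is present, so the union is just that shape — boundary = 39.80 mm; the cube at (8.5, 8.5) is present — its section is the full 11×18.5 rectangle (perimeter 59.00 mm); Taking the first minus the rest: starting from that combined region, the 11×18.5 cube at (8.5, 8.5) misses the remaining region (no effect) — boundary = 39.80 mm. Overall, the cross-section is a single solid region. Total boundary length (outer) = 39.80 mm.

39.80 mm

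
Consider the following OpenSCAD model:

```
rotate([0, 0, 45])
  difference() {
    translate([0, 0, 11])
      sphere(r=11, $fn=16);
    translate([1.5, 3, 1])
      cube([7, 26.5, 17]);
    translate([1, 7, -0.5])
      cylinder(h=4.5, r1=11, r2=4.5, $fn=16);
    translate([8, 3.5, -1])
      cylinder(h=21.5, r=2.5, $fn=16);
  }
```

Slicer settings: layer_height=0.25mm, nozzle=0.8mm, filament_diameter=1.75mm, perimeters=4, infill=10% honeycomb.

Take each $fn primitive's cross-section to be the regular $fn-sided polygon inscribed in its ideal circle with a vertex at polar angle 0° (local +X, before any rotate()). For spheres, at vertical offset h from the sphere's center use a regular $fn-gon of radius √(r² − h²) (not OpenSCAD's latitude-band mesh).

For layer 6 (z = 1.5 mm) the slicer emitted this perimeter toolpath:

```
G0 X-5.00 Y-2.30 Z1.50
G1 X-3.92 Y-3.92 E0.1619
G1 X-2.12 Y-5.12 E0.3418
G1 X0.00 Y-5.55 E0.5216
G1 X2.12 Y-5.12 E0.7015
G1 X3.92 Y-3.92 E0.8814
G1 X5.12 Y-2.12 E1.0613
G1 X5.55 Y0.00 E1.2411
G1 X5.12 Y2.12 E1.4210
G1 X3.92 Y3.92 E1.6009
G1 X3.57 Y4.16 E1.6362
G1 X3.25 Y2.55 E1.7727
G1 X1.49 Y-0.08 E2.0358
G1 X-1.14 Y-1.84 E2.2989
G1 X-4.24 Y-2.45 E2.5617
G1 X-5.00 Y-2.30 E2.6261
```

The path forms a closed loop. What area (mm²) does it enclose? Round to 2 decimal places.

44.09 mm²

Apply the shoelace formula to the sequence of (X, Y) vertices; enclosed area = 44.09 mm².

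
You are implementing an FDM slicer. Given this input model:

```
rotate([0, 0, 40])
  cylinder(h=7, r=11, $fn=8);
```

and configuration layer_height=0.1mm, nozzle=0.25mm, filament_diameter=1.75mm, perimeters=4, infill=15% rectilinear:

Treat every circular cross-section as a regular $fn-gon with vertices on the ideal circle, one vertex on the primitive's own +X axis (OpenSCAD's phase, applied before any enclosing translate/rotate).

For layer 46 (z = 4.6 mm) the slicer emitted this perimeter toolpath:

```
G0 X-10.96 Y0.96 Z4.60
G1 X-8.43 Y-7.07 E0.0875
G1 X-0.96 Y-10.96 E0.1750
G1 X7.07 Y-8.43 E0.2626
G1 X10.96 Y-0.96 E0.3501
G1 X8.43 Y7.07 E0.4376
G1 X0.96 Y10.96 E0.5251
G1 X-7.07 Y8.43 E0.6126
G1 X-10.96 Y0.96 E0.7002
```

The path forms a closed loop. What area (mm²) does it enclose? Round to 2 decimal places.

Apply the shoelace formula to the sequence of (X, Y) vertices; enclosed area = 342.37 mm².

342.37 mm²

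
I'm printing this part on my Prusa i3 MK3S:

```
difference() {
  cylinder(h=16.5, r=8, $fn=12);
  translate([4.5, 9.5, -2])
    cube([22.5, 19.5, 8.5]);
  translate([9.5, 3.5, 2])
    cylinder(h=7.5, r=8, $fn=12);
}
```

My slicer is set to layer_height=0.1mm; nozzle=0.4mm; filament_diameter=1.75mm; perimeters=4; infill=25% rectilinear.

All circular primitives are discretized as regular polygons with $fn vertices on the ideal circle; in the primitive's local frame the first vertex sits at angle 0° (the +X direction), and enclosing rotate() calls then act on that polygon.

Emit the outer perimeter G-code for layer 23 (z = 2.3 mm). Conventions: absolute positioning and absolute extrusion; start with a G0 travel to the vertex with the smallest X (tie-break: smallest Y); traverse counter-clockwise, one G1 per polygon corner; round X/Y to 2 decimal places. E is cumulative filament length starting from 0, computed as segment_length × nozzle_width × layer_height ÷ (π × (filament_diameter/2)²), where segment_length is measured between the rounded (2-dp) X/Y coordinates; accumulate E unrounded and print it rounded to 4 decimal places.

At z = 2.3 mm: the r=8 cylinder contributes a regular 12-gon of circumradius 8; the 22.5×19.5 cube at (4.5, 9.5) contributes its full rectangle; the cylinder at (9.5, 3.5): section is a regular 12-gon, circumradius r=8; Taking the first minus the rest: starting from the r=8 cylinder, the 22.5×19.5 cube at (4.5, 9.5) misses the remaining region (no effect); the r=8 cylinder at (9.5, 3.5) partially overlaps it — only the 45.65 mm² overlap (of its 192.00 mm²) is removed, clipping the outline — 1 connected region. The outline is a single polygon with 14 vertices. Extrusion per mm of travel: 0.4 × 0.1 / (π × 0.875²) = 0.016630. Accumulating E over each segment gives final E = 0.8265.

G0 X-8.00 Y0.00 Z2.30
G1 X-6.93 Y-4.00 E0.0689
G1 X-4.00 Y-6.93 E0.1378
G1 X0.00 Y-8.00 E0.2066
G1 X4.00 Y-6.93 E0.2755
G1 X6.93 Y-4.00 E0.3444
G1 X6.98 Y-3.82 E0.3475
G1 X5.50 Y-3.43 E0.3730
G1 X2.57 Y-0.50 E0.4419
G1 X1.50 Y3.50 E0.5107
G1 X2.52 Y7.32 E0.5765
G1 X0.00 Y8.00 E0.6199
G1 X-4.00 Y6.93 E0.6887
G1 X-6.93 Y4.00 E0.7577
G1 X-8.00 Y0.00 E0.8265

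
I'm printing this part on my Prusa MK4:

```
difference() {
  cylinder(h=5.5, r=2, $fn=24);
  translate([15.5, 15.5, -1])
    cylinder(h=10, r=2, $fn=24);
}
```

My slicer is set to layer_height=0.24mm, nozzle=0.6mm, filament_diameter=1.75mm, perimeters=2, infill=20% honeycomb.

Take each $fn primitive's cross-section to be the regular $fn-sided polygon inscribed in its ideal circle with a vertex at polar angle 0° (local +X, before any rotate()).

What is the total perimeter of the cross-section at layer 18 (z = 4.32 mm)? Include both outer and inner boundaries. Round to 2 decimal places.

At z = 4.32 mm: the cylinder: section is a regular 24-gon, circumradius r=2 (perimeter = 2·24·2.000·sin(180°/24) = 12.53 mm); the r=2 cylinder at (15.5, 15.5) contributes a regular 24-gon of circumradius 2 (perimeter = 2·24·2.000·sin(180°/24) = 12.53 mm); Subtracting the remaining from the first: starting from the r=2 cylinder, the r=2 cylinder at (15.5, 15.5) misses the remaining region (no effect) — boundary = 12.53 mm. Overall, the cross-section is a single solid region. Total boundary length (outer) = 12.53 mm.

12.53 mm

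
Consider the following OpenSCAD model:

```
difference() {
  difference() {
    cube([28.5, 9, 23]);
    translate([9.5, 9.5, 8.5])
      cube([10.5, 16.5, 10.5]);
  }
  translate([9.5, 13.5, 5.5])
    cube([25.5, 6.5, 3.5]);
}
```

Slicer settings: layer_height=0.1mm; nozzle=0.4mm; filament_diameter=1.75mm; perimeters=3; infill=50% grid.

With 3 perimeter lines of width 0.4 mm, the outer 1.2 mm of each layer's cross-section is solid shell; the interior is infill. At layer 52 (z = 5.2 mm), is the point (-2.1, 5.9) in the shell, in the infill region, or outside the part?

outside

At z = 5.2 mm: the cube (footprint 28.5×9) is included at this height; the cube at (9.5, 9.5) is not intersected at this z (z outside [8.5, 19]); Subtracting the remaining from the first: none of the subtracted shapes is present at this height, so the 28.5×9 cube is unchanged — 1 connected region; the cube at (9.5, 13.5) is absent (z outside [5.5, 9]); Subtracting the remaining from the first: none of the subtracted shapes is present at this height, so that combined region is unchanged — 1 connected region. Overall, the cross-section is a single solid region. The nearest boundary edge runs (0.00, 9.00)→(0.00, 0.00); distance from the point to it = 2.10 mm. The point is not inside any of the regions above, so it lies outside the cross-section (2.10 mm from the nearest boundary).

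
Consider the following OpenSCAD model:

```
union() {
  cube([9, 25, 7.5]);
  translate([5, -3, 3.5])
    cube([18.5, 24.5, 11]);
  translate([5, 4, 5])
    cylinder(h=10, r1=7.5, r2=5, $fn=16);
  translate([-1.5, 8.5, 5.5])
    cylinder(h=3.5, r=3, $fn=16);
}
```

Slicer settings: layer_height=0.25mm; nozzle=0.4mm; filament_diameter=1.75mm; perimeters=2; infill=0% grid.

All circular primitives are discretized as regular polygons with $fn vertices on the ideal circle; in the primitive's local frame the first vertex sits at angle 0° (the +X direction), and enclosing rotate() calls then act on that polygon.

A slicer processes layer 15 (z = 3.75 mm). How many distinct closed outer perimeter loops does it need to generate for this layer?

At z = 3.75 mm: the cube (footprint 9×25) is included at this height; the cube at (5, -3) is present — its section is the full 18.5×24.5 rectangle; the cone at (5, 4) is not intersected at this z (z outside [5, 15]); the cylinder at (-1.5, 8.5) is not intersected at this z (z outside [5.5, 9]); Taking the union: the regions partially overlap (shared area 86.00 mm²), so overlapping operands fuse into one piece — 1 connected region. The result has 1 disconnected region.

1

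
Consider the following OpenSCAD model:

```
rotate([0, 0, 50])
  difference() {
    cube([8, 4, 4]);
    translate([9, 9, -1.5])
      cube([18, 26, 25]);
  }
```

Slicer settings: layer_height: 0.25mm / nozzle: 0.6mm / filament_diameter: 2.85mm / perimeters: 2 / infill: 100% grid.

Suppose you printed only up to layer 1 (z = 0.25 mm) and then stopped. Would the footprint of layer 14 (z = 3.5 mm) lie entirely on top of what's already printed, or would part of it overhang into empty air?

Compare the two slices. At z = 0.25: the cube (footprint 8×4) is included at this height (area 32.00 mm²); the cube at (9, 9) (footprint 18×26) is included at this height (area 468.00 mm²); After the difference (first − rest): starting from the 8×4 cube (32.00 mm²), the 18×26 cube at (9, 9) misses the remaining region (no effect) — area = 32.00 mm²; (whole slice rotated 50° about Z — lengths, areas and connectivity unchanged). At z = 3.5: the 8×4 cube contributes its full rectangle (area 32.00 mm²); the cube at (9, 9) (footprint 18×26) is included at this height (area 468.00 mm²); After the difference (first − rest): starting from the 8×4 cube (32.00 mm²), the 18×26 cube at (9, 9) misses the remaining region (no effect) — area = 32.00 mm²; (rotated 50° about Z; rotation is an isometry so areas/perimeters/island counts are preserved). Checking containment: the cross-section at z = 3.5 is a subset of the cross-section at z = 0.25.

entirely on top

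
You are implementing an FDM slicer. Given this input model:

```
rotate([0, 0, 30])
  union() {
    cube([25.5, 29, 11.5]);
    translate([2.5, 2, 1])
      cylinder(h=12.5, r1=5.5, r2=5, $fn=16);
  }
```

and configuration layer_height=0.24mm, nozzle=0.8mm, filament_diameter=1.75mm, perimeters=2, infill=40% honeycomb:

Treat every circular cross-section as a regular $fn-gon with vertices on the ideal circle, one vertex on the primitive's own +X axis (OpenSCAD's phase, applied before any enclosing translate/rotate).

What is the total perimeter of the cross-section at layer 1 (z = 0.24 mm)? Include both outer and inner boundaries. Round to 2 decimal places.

109.00 mm

At z = 0.24 mm: the cube is present — its section is the full 25.5×29 rectangle (perimeter 109.00 mm); the cone at (2.5, 2) does not reach this height (z outside [1, 13.5]); Combining (union): only the 25.5×29 cube is present, so the union is just that shape — boundary = 109.00 mm; (whole slice rotated 30° about Z — lengths, areas and connectivity unchanged). Overall, the cross-section is a single solid region. Total boundary length (outer) = 109.00 mm.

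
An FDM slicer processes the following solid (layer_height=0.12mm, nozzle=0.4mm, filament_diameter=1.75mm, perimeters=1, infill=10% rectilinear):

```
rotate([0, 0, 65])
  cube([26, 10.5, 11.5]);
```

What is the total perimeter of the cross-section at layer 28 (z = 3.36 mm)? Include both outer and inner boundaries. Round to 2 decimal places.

At z = 3.36 mm: the cube (footprint 26×10.5) is included at this height (perimeter 73.00 mm); (whole slice rotated 65° about Z — lengths, areas and connectivity unchanged). Overall, the cross-section is a single solid region. Total boundary length (outer) = 73.00 mm.

73.00 mm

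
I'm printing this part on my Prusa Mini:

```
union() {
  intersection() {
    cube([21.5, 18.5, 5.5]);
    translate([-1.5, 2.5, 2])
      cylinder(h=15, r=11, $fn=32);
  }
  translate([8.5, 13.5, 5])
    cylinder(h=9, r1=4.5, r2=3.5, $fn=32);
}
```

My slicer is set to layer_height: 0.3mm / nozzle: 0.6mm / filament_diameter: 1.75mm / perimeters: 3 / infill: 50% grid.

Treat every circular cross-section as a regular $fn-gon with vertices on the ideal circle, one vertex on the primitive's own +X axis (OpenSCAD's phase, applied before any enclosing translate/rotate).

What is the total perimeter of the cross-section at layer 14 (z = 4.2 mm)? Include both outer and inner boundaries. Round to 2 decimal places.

40.80 mm

At z = 4.2 mm: the cube (footprint 21.5×18.5) is included at this height (perimeter 80.00 mm); the cylinder at (-1.5, 2.5): section is a regular 32-gon, circumradius r=11 (perimeter = 2·32·11.000·sin(180°/32) = 69.00 mm); Taking the intersection: the r=11 cylinder at (-1.5, 2.5) partially overlaps the 21.5×18.5 cube; clipping to the common part keeps 101.46 mm² — boundary = 40.80 mm; the cone at (8.5, 13.5) does not reach this height (z outside [5, 14]); Merging all regions: only that combined region is present, so the union is just that shape — boundary = 40.80 mm. Overall, the cross-section is a single solid region. Total boundary length (outer) = 40.80 mm.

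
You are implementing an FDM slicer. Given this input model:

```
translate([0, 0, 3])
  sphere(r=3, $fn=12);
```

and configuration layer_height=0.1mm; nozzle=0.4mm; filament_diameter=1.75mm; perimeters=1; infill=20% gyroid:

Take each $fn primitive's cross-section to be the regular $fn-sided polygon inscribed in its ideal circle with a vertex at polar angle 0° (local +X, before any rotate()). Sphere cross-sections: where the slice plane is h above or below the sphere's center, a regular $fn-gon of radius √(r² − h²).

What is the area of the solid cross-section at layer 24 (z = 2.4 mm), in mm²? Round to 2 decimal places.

25.92 mm²

At z = 2.4 mm: the r=3 sphere slices to a regular 12-gon of circumradius 2.939 (√(r²−h²) with h=0.6 from center) (area = (12/2)·2.939²·sin(360°/12) = 25.92 mm²). Overall, the cross-section is a single solid region. Net area = 25.92 mm².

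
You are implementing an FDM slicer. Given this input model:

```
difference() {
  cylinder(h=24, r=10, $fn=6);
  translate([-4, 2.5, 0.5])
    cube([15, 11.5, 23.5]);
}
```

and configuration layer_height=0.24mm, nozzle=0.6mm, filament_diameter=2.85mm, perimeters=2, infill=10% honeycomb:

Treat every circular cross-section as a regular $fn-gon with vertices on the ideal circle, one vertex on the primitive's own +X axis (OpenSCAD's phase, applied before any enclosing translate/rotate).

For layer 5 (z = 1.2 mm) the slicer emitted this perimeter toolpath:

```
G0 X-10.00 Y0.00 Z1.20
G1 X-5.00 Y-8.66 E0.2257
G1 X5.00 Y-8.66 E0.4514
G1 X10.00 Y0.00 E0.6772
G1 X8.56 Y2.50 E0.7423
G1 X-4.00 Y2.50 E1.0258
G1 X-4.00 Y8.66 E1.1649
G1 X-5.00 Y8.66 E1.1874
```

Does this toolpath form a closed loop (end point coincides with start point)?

Start point (G0): (-10.00, 0.00). End point (last G1): the path does not return to the start — open.

no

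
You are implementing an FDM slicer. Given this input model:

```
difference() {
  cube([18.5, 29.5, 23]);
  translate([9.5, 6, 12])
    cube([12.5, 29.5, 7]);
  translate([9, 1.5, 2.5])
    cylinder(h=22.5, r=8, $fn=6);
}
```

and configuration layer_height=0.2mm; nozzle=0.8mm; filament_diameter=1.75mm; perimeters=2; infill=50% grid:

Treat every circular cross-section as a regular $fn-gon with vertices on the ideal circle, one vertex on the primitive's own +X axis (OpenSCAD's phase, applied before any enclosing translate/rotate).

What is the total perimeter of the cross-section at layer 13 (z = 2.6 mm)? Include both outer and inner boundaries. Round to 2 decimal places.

At z = 2.6 mm: the 18.5×29.5 cube contributes its full rectangle (perimeter 96.00 mm); the cube at (9.5, 6) is absent (z outside [12, 19]); the r=8 cylinder at (9, 1.5) gives a regular 6-gon of circumradius 8 (constant along its height) (perimeter = 2·6·8.000·sin(180°/6) = 48.00 mm); Subtracting the remaining from the first: starting from the 18.5×29.5 cube, the r=8 cylinder at (9, 1.5) partially overlaps it — only the 105.84 mm² overlap (of its 166.28 mm²) is removed, clipping the outline — boundary = 109.20 mm. Overall, the cross-section is a single solid region. Total boundary length (outer) = 109.20 mm.

109.20 mm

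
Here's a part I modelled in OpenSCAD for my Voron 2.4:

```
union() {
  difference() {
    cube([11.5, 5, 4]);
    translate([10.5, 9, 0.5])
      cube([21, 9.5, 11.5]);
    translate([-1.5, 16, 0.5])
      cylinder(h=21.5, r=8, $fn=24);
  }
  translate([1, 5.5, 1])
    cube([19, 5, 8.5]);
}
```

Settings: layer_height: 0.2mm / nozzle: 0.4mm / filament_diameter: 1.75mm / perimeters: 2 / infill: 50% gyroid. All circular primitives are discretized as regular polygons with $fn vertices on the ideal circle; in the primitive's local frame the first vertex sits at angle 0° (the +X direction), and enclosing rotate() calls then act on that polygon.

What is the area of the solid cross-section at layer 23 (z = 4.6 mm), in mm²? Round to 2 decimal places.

95.00 mm²

At z = 4.6 mm: the cube is absent (z outside [0, 4]); the cube at (10.5, 9) is present — its section is the full 21×9.5 rectangle (area 199.50 mm²); the r=8 cylinder at (-1.5, 16) contributes a regular 24-gon of circumradius 8 (area = (24/2)·8.000²·sin(360°/24) = 198.77 mm²); Taking the first minus the rest: the first operand is absent here, so nothing remains; the cube at (1, 5.5) is present — its section is the full 19×5 rectangle (area 95.00 mm²); Taking the union: only the 19×5 cube at (1, 5.5) is present, so the union is just that shape — area = 95.00 mm². Overall, the cross-section is a single solid region. Net area = 95.00 mm².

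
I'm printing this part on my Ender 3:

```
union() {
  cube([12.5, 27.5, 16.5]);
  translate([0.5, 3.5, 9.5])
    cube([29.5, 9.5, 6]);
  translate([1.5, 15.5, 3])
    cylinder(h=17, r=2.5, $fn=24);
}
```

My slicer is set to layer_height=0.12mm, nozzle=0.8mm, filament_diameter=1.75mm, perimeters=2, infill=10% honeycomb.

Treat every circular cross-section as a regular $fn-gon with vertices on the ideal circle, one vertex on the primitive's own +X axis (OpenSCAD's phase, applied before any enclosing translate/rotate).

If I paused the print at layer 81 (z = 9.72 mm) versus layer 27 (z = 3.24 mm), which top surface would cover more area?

Layer 81 (z = 9.72): the cube (footprint 12.5×27.5) is included at this height (area 343.75 mm²); the 29.5×9.5 cube at (0.5, 3.5) contributes its full rectangle (area 280.25 mm²); the r=2.5 cylinder at (1.5, 15.5) gives a regular 24-gon of circumradius 2.5 (constant along its height) (area = (24/2)·2.500²·sin(360°/24) = 19.41 mm²); Merging all regions: the regions partially overlap — summed areas 643.41 mm² minus the doubly-counted overlap 130.68 mm² gives 512.73 mm² — area = 512.73 mm². So its area = 512.73 mm². Layer 27 (z = 3.24): the cube (footprint 12.5×27.5) is included at this height (area 343.75 mm²); the cube at (0.5, 3.5) does not reach this height (z outside [9.5, 15.5]); the r=2.5 cylinder at (1.5, 15.5) contributes a regular 24-gon of circumradius 2.5 (area = (24/2)·2.500²·sin(360°/24) = 19.41 mm²); Merging all regions: the regions partially overlap — summed areas 363.16 mm² minus the doubly-counted overlap 16.68 mm² gives 346.48 mm² — area = 346.48 mm². So its area = 346.48 mm². Layer 81 is larger (512.73 vs 346.48 mm²).

layer 81 (z = 9.72 mm)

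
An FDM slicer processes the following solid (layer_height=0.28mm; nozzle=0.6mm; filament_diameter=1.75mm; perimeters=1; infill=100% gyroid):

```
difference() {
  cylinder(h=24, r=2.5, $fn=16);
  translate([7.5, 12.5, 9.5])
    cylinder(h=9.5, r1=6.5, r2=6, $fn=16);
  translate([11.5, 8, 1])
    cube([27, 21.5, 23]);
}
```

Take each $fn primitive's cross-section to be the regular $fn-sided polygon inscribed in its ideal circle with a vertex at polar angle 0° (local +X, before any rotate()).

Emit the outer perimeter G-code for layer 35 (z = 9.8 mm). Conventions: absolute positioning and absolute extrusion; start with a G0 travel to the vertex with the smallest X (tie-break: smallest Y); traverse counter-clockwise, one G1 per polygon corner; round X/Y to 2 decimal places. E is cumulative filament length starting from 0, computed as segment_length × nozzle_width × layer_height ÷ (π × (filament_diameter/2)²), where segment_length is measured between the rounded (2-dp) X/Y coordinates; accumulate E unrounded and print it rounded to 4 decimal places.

At z = 9.8 mm: the cylinder: section is a regular 16-gon, circumradius r=2.5; the cone at (7.5, 12.5) (r1=6.5→r2=6) has section circumradius 6.484 here — a regular 16-gon; the 27×21.5 cube at (11.5, 8) contributes its full rectangle; After the difference (first − rest): starting from the r=2.5 cylinder, the cone at (7.5, 12.5) misses the remaining region (no effect); the 27×21.5 cube at (11.5, 8) misses the remaining region (no effect) — 1 connected region. The outline is a single polygon with 16 vertices. Extrusion per mm of travel: 0.6 × 0.28 / (π × 0.875²) = 0.069846. Accumulating E over each segment gives final E = 1.0908.

G0 X-2.50 Y0.00 Z9.80
G1 X-2.31 Y-0.96 E0.0684
G1 X-1.77 Y-1.77 E0.1363
G1 X-0.96 Y-2.31 E0.2043
G1 X0.00 Y-2.50 E0.2727
G1 X0.96 Y-2.31 E0.3410
G1 X1.77 Y-1.77 E0.4090
G1 X2.31 Y-0.96 E0.4770
G1 X2.50 Y0.00 E0.5454
G1 X2.31 Y0.96 E0.6137
G1 X1.77 Y1.77 E0.6817
G1 X0.96 Y2.31 E0.7497
G1 X0.00 Y2.50 E0.8181
G1 X-0.96 Y2.31 E0.8864
G1 X-1.77 Y1.77 E0.9544
G1 X-2.31 Y0.96 E1.0224
G1 X-2.50 Y0.00 E1.0908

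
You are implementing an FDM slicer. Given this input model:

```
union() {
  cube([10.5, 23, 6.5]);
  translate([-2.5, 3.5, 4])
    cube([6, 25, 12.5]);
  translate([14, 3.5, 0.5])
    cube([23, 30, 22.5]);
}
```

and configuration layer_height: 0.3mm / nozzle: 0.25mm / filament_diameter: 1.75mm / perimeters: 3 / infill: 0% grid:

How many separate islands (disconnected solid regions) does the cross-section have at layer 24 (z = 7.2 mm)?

At z = 7.2 mm: the cube is not intersected at this z (z outside [0, 6.5]); the 6×25 cube at (-2.5, 3.5) contributes its full rectangle; the cube at (14, 3.5) (footprint 23×30) is included at this height; Merging all regions: the 2 present regions are separate (no shared area or edge), so areas and boundary lengths simply add and each stays a separate island — 2 connected regions. Overall, the cross-section has 2 separate islands. Island count = 2.

2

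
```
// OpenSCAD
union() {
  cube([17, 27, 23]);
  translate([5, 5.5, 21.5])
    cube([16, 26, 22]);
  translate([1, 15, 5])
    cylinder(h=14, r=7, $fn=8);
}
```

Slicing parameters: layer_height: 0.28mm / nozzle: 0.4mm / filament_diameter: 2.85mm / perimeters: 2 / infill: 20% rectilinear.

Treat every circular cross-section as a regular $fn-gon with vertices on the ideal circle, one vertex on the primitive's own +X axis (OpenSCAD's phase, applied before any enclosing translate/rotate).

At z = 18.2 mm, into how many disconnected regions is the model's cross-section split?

1

At z = 18.2 mm: the 17×27 cube contributes its full rectangle; the cube at (5, 5.5) is not intersected at this z (z outside [21.5, 43.5]); the cylinder at (1, 15): section is a regular 8-gon, circumradius r=7; Combining (union): the regions partially overlap (shared area 82.88 mm²), so overlapping operands fuse into one piece — 1 connected region. The result has 1 disconnected region.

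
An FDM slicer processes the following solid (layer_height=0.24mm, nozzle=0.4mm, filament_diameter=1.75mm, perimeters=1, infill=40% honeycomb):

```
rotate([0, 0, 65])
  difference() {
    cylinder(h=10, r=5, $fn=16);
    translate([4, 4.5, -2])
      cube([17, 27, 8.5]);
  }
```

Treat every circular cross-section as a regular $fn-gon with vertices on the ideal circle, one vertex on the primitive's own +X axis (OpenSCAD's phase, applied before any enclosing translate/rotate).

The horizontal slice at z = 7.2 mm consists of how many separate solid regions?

At z = 7.2 mm: the r=5 cylinder gives a regular 16-gon of circumradius 5 (constant along its height); the cube at (4, 4.5) does not reach this height (z outside [-2, 6.5]); Taking the first minus the rest: none of the subtracted shapes is present at this height, so the r=5 cylinder is unchanged — 1 connected region; (whole slice rotated 65° about Z — lengths, areas and connectivity unchanged). The result has 1 disconnected region.

1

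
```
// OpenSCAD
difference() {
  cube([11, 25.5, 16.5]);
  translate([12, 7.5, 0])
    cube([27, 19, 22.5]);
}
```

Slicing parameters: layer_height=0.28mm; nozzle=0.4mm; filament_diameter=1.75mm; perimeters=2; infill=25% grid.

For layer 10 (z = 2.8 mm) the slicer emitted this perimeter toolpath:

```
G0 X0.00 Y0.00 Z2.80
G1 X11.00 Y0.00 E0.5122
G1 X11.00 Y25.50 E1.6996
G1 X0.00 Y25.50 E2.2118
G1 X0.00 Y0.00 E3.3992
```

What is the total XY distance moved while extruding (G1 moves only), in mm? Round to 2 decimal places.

Sum the Euclidean lengths of each G1 segment: total = 73.00 mm.

73.00 mm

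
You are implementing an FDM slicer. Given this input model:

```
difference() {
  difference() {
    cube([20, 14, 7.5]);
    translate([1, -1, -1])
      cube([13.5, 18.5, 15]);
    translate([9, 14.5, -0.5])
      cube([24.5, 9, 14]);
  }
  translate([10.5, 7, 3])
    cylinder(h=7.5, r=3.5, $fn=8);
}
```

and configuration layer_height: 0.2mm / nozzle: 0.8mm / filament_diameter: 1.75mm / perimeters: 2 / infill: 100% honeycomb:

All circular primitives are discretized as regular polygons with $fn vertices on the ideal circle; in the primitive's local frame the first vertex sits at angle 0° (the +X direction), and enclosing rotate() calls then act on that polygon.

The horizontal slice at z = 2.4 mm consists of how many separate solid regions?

At z = 2.4 mm: the cube (footprint 20×14) is included at this height; the cube at (1, -1) (footprint 13.5×18.5) is included at this height; the cube at (9, 14.5) (footprint 24.5×9) is included at this height; Subtracting the remaining from the first: starting from the 20×14 cube, the 13.5×18.5 cube at (1, -1) partially overlaps it — only the 189.00 mm² overlap (of its 249.75 mm²) is removed, clipping the outline; the 24.5×9 cube at (9, 14.5) misses the remaining region (no effect) — 2 connected regions; the cylinder at (10.5, 7) does not reach this height (z outside [3, 10.5]); After the difference (first − rest): none of the subtracted shapes is present at this height, so that combined region is unchanged — 2 connected regions. The result has 2 disconnected regions.

2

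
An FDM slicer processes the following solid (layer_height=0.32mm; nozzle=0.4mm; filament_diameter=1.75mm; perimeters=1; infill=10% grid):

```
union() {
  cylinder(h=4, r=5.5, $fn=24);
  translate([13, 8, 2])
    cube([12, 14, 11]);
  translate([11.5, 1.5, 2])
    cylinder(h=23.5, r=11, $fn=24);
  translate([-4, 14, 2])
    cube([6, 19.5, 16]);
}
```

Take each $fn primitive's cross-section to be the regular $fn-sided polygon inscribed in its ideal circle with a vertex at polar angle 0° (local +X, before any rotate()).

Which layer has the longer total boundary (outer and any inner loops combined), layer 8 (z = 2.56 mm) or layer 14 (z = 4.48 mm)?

layer 8 (z = 2.56 mm)

Layer 8 (z = 2.56): the r=5.5 cylinder contributes a regular 24-gon of circumradius 5.5 (perimeter = 2·24·5.500·sin(180°/24) = 34.46 mm); the 12×14 cube at (13, 8) contributes its full rectangle (perimeter 52.00 mm); the r=11 cylinder at (11.5, 1.5) gives a regular 24-gon of circumradius 11 (constant along its height) (perimeter = 2·24·11.000·sin(180°/24) = 68.92 mm); the cube at (-4, 14) (footprint 6×19.5) is included at this height (perimeter 51.00 mm); Taking the union: the regions partially overlap (shared area 55.80 mm²), so the edge portions inside another operand are dropped and the merged outline is re-measured after clipping — boundary = 162.16 mm. So its perimeter = 162.16 mm. Layer 14 (z = 4.48): the cylinder does not reach this height (z outside [0, 4]); the 12×14 cube at (13, 8) contributes its full rectangle (perimeter 52.00 mm); the r=11 cylinder at (11.5, 1.5) contributes a regular 24-gon of circumradius 11 (perimeter = 2·24·11.000·sin(180°/24) = 68.92 mm); the cube at (-4, 14) (footprint 6×19.5) is included at this height (perimeter 51.00 mm); Combining (union): the regions partially overlap (shared area 20.69 mm²), so the edge portions inside another operand are dropped and the merged outline is re-measured after clipping — boundary = 151.64 mm. So its perimeter = 151.64 mm. Layer 8 is larger (162.16 vs 151.64 mm).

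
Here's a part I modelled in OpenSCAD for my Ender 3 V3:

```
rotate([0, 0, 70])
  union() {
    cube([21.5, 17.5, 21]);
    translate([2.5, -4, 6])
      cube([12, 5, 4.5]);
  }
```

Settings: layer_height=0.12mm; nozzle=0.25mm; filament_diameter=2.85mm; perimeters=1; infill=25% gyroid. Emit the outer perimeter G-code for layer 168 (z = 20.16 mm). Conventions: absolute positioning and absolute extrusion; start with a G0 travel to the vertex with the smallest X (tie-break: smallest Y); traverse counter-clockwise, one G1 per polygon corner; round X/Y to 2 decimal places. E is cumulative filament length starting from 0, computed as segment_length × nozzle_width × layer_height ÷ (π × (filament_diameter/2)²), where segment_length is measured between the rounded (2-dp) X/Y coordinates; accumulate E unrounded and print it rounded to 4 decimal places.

At z = 20.16 mm: the cube is present — its section is the full 21.5×17.5 rectangle; the cube at (2.5, -4) is absent (z outside [6, 10.5]); Merging all regions: only the 21.5×17.5 cube is present, so the union is just that shape — 1 connected region; (rotated 70° about Z; rotation is an isometry so areas/perimeters/island counts are preserved). The outline is a single polygon with 4 vertices. Extrusion per mm of travel: 0.25 × 0.12 / (π × 1.425²) = 0.004703. Accumulating E over each segment gives final E = 0.3667.

G0 X-16.44 Y5.99 Z20.16
G1 X0.00 Y0.00 E0.0823
G1 X7.35 Y20.20 E0.1834
G1 X-9.09 Y26.19 E0.2657
G1 X-16.44 Y5.99 E0.3667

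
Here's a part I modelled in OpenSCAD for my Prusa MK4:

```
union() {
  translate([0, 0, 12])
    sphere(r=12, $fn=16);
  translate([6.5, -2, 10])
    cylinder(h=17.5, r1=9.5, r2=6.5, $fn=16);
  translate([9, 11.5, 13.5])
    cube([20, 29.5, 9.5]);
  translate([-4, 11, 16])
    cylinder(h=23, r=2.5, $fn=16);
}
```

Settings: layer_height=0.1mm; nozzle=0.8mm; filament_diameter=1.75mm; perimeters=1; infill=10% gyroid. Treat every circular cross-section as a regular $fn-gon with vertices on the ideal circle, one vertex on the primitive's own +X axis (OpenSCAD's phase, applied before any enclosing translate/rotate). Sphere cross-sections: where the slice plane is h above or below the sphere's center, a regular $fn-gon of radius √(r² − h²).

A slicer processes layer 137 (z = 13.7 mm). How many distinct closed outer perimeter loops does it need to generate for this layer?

2

At z = 13.7 mm: the r=12 sphere slices to a regular 16-gon of circumradius 11.879 (√(r²−h²) with h=1.7 from center); the cone at (6.5, -2) contributes a regular 16-gon of circumradius 8.866 (interpolated between r1=9.5 and r2=6.5 at t=0.211); the 20×29.5 cube at (9, 11.5) contributes its full rectangle; the cylinder at (-4, 11) does not reach this height (z outside [16, 39]); Merging all regions: the regions partially overlap (shared area 185.38 mm²), so overlapping operands fuse into one piece — 2 connected regions. The result has 2 disconnected regions.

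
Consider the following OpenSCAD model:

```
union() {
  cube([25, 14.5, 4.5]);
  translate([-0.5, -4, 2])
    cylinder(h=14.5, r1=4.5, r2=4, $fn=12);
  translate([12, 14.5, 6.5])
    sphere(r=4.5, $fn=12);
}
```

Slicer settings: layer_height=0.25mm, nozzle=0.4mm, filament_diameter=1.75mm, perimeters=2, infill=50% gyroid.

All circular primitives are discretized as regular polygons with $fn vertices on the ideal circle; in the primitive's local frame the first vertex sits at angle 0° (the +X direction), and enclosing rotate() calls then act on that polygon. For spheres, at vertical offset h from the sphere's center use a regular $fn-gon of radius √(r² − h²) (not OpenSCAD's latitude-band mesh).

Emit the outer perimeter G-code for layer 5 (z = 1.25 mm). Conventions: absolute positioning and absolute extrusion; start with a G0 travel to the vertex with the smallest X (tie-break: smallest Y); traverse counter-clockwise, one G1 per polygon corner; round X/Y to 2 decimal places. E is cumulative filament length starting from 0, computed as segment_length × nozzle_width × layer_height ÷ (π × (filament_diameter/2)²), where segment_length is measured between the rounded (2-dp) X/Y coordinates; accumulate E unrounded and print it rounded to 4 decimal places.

G0 X0.00 Y0.00 Z1.25
G1 X25.00 Y0.00 E1.0394
G1 X25.00 Y14.50 E1.6422
G1 X0.00 Y14.50 E2.6816
G1 X0.00 Y0.00 E3.2844

At z = 1.25 mm: the cube is present — its section is the full 25×14.5 rectangle; the cone at (-0.5, -4) is not intersected at this z (z outside [2, 16.5]); the sphere at (12, 14.5) does not reach this height (|z−center|=5.250 > r=4.5); Taking the union: only the 25×14.5 cube is present, so the union is just that shape — 1 connected region. The outline is a single polygon with 4 vertices. Extrusion per mm of travel: 0.4 × 0.25 / (π × 0.875²) = 0.041575. Accumulating E over each segment gives final E = 3.2844.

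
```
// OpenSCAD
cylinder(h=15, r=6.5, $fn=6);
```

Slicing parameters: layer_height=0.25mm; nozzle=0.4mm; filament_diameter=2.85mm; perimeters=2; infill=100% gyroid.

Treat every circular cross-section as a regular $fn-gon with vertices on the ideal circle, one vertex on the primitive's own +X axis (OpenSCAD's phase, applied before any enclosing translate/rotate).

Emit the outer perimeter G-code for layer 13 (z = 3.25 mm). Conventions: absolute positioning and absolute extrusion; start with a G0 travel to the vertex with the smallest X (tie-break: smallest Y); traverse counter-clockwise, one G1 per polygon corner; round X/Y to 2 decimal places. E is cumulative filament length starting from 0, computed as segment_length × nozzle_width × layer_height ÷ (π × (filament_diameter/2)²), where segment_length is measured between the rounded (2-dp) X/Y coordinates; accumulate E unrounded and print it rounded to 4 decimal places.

G0 X-6.50 Y0.00 Z3.25
G1 X-3.25 Y-5.63 E0.1019
G1 X3.25 Y-5.63 E0.2038
G1 X6.50 Y0.00 E0.3057
G1 X3.25 Y5.63 E0.4076
G1 X-3.25 Y5.63 E0.5095
G1 X-6.50 Y0.00 E0.6114

At z = 3.25 mm: the r=6.5 cylinder contributes a regular 6-gon of circumradius 6.5. The outline is a single polygon with 6 vertices. Extrusion per mm of travel: 0.4 × 0.25 / (π × 1.425²) = 0.015675. Accumulating E over each segment gives final E = 0.6114.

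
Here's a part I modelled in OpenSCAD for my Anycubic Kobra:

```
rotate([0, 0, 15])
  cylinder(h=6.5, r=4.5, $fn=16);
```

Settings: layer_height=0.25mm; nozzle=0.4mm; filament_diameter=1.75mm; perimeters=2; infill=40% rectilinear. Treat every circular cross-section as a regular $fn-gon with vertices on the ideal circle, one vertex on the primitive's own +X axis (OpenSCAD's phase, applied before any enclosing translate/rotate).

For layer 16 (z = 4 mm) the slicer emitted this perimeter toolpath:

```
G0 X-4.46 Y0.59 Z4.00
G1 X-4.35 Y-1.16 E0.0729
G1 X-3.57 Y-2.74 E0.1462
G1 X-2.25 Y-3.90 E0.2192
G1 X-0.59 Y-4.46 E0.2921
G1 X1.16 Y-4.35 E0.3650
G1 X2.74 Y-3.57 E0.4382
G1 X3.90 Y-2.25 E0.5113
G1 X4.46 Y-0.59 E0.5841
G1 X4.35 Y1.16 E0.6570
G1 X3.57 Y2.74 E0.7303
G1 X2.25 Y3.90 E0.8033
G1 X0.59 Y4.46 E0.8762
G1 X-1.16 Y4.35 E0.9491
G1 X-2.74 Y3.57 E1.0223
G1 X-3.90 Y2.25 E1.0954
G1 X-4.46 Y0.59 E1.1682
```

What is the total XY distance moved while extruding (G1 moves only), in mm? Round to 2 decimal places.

Sum the Euclidean lengths of each G1 segment: total = 28.10 mm.

28.10 mm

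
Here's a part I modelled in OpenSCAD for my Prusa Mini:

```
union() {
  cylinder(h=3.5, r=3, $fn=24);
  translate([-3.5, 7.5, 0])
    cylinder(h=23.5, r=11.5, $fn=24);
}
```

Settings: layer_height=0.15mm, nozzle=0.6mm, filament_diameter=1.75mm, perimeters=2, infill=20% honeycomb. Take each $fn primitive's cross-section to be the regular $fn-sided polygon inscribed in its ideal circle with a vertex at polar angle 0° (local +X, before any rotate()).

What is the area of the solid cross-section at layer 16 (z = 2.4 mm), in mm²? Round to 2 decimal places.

At z = 2.4 mm: the cylinder: section is a regular 24-gon, circumradius r=3 (area = (24/2)·3.000²·sin(360°/24) = 27.95 mm²); the r=11.5 cylinder at (-3.5, 7.5) contributes a regular 24-gon of circumradius 11.5 (area = (24/2)·11.500²·sin(360°/24) = 410.75 mm²); Taking the union: the r=3 cylinder lies entirely inside the r=11.5 cylinder at (-3.5, 7.5), so the union is just the r=11.5 cylinder at (-3.5, 7.5) — area = 410.75 mm². Overall, the cross-section is a single solid region. Net area = 410.75 mm².

410.75 mm²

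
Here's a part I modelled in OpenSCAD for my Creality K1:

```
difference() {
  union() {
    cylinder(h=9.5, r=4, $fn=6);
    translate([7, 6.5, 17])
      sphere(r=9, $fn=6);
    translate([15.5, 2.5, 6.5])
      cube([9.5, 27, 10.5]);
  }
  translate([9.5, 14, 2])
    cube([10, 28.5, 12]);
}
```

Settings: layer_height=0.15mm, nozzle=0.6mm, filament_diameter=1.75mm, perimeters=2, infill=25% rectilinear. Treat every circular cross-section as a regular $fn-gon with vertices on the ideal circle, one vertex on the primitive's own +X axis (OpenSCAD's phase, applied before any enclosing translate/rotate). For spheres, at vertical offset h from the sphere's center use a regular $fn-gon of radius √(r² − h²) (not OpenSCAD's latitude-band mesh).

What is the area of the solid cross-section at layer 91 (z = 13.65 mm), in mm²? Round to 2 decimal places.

At z = 13.65 mm: the cylinder is absent (z outside [0, 9.5]); the r=9 sphere at (7, 6.5) contributes a regular 6-gon of circumradius √(9²−3.35²) = 8.353 (area = (6/2)·8.353²·sin(360°/6) = 181.29 mm²); the cube at (15.5, 2.5) is present — its section is the full 9.5×27 rectangle (area 256.50 mm²); Combining (union): the 2 present regions are separate (no shared area or edge), so areas and boundary lengths simply add and each stays a separate island — area = 437.79 mm²; the 10×28.5 cube at (9.5, 14) contributes its full rectangle (area 285.00 mm²); Subtracting the remaining from the first: starting from that combined region (437.79 mm²), the 10×28.5 cube at (9.5, 14) partially overlaps it — only the 62.00 mm² overlap (of its 285.00 mm²) is removed, clipping the outline — area = 375.79 mm². Overall, the cross-section has 2 separate islands. Net area = 375.79 mm².

375.79 mm²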